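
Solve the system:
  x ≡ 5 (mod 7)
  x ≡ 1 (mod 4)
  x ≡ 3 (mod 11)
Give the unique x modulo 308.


Moduli 7, 4, 11 are pairwise coprime; by CRT there is a unique solution modulo M = 7 · 4 · 11 = 308.
Solve pairwise, accumulating the modulus:
  Start with x ≡ 5 (mod 7).
  Combine with x ≡ 1 (mod 4): since gcd(7, 4) = 1, we get a unique residue mod 28.
    Write x = 5 + 7·t and substitute into x ≡ 1 (mod 4): 7·t ≡ 1 − 5 = -4 (mod 4).
    Reduce coefficients mod 4: 3·t ≡ 0 (mod 4).
    The inverse of 3 mod 4 is 3 (since 3·3 = 9 = 2·4 + 1), so t ≡ 3·0 = 0 ≡ 0 (mod 4).
    Then x = 5 + 7·0 = 5, valid modulo lcm(7, 4) = 28: x ≡ 5 (mod 28).
  Combine with x ≡ 3 (mod 11): since gcd(28, 11) = 1, we get a unique residue mod 308.
    Write x = 5 + 28·t and substitute into x ≡ 3 (mod 11): 28·t ≡ 3 − 5 = -2 (mod 11).
    Reduce coefficients mod 11: 6·t ≡ 9 (mod 11).
    The inverse of 6 mod 11 is 2 (since 6·2 = 12 = 1·11 + 1), so t ≡ 2·9 = 18 ≡ 7 (mod 11).
    Then x = 5 + 28·7 = 201, valid modulo lcm(28, 11) = 308: x ≡ 201 (mod 308).
Verify: 201 mod 7 = 5 ✓, 201 mod 4 = 1 ✓, 201 mod 11 = 3 ✓.

x ≡ 201 (mod 308).


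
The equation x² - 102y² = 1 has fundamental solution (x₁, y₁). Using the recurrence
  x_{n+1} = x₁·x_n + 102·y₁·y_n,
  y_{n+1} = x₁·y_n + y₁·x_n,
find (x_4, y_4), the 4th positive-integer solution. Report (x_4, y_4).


Step 1: Find the fundamental solution (x₁, y₁) of x² - 102y² = 1.
  Expand √102 as a continued fraction. a₀ = ⌊√102⌋ = 10; iterate m_{k+1} = d_k·a_k − m_k, d_{k+1} = (102 − m_{k+1}²)/d_k, a_{k+1} = ⌊(a₀ + m_{k+1})/d_{k+1}⌋ (starting m₀ = 0, d₀ = 1), with convergents p_k = a_k·p_{k-1} + p_{k-2}, q_k = a_k·q_{k-1} + q_{k-2} (p₋₁ = 1, q₋₁ = 0):
  k = 0: a₀ = 10; p₀/q₀ = 10/1; p₀² − 102·q₀² = 100 − 102 = -2.
  k = 1: m = 10, d = 2, a = ⌊(10 + 10)/2⌋ = 10; p/q = (10·10 + 1)/(10·1 + 0) = 101/10; p² − 102·q² = 10201 − 10200 = 1.
  The first convergent with p² − 102·q² = 1 gives the fundamental solution (x₁, y₁) = (101, 10).
Step 2: Apply the recurrence (x_{n+1}, y_{n+1}) = (x₁x_n + 102y₁y_n, x₁y_n + y₁x_n) repeatedly.
  From (x_1, y_1) = (101, 10): x_2 = 101·101 + 102·10·10 = 20401; y_2 = 101·10 + 10·101 = 2020.
  From (x_2, y_2) = (20401, 2020): x_3 = 101·20401 + 102·10·2020 = 4120901; y_3 = 101·2020 + 10·20401 = 408030.
  From (x_3, y_3) = (4120901, 408030): x_4 = 101·4120901 + 102·10·408030 = 832401601; y_4 = 101·408030 + 10·4120901 = 82420040.
Step 3: Verify x_4² - 102·y_4² = 692892425347363201 - 692892425347363200 = 1 (should be 1). ✓

(x_1, y_1) = (101, 10); (x_4, y_4) = (832401601, 82420040).


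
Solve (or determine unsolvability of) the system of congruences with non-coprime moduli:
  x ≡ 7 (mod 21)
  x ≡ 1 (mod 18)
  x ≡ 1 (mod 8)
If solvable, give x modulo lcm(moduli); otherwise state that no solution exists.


Moduli 21, 18, 8 are not pairwise coprime, so CRT works modulo lcm(m_i) when all pairwise compatibility conditions hold.
Pairwise compatibility: gcd(m_i, m_j) must divide a_i - a_j for every pair.
Merge one congruence at a time:
  Start: x ≡ 7 (mod 21).
  Combine with x ≡ 1 (mod 18): gcd(21, 18) = 3; 1 - 7 = -6, which IS divisible by 3, so compatible.
    Write x = 7 + 21·t and substitute into x ≡ 1 (mod 18): 21·t ≡ 1 − 7 = -6 (mod 18).
    Divide the congruence (and modulus) by g = 3: 7·t ≡ -2 (mod 6).
    Reduce coefficients mod 6: 1·t ≡ 4 (mod 6).
    So t ≡ 4 (mod 6).
    Then x = 7 + 21·4 = 91, valid modulo lcm(21, 18) = 126: x ≡ 91 (mod 126).
  Combine with x ≡ 1 (mod 8): gcd(126, 8) = 2; 1 - 91 = -90, which IS divisible by 2, so compatible.
    Write x = 91 + 126·t and substitute into x ≡ 1 (mod 8): 126·t ≡ 1 − 91 = -90 (mod 8).
    Divide the congruence (and modulus) by g = 2: 63·t ≡ -45 (mod 4).
    Reduce coefficients mod 4: 3·t ≡ 3 (mod 4).
    The inverse of 3 mod 4 is 3 (since 3·3 = 9 = 2·4 + 1), so t ≡ 3·3 = 9 ≡ 1 (mod 4).
    Then x = 91 + 126·1 = 217, valid modulo lcm(126, 8) = 504: x ≡ 217 (mod 504).
Verify: 217 mod 21 = 7, 217 mod 18 = 1, 217 mod 8 = 1.

x ≡ 217 (mod 504).


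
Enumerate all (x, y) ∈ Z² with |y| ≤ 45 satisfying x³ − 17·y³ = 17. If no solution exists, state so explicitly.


The equation is x³ - 17y³ = 17. For fixed y, x³ = 17·y³ + 17, so a solution requires the RHS to be a perfect cube.
Strategy: iterate y from -45 to 45, compute RHS = 17·y³ + 17, and check whether it is a (positive or negative) perfect cube.
Check small values of y:
  y = 0: RHS = 17 is not a perfect cube.
  y = 1: RHS = 34 is not a perfect cube.
  y = -1: RHS = 0 = (0)³ ⇒ x = 0 works.
  y = 2: RHS = 153 is not a perfect cube.
  y = -2: RHS = -119 is not a perfect cube.
  y = 3: RHS = 476 is not a perfect cube.
  y = -3: RHS = -442 is not a perfect cube.
Continuing the search up to |y| = 45 finds no further solutions beyond those listed.
Collected solutions: (0, -1).

Solutions (with |y| ≤ 45): (0, -1).


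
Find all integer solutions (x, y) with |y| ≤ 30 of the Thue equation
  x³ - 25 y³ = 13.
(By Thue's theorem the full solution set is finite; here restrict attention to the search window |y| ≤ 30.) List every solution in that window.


The equation is x³ - 25y³ = 13. For fixed y, x³ = 25·y³ + 13, so a solution requires the RHS to be a perfect cube.
Strategy: iterate y from -30 to 30, compute RHS = 25·y³ + 13, and check whether it is a (positive or negative) perfect cube.
Check small values of y:
  y = 0: RHS = 13 is not a perfect cube.
  y = 1: RHS = 38 is not a perfect cube.
  y = -1: RHS = -12 is not a perfect cube.
  y = 2: RHS = 213 is not a perfect cube.
  y = -2: RHS = -187 is not a perfect cube.
  y = 3: RHS = 688 is not a perfect cube.
  y = -3: RHS = -662 is not a perfect cube.
Continuing the search up to |y| = 30 finds no solutions either.
No (x, y) in the scanned range satisfies the equation.

No integer solutions with |y| ≤ 30.


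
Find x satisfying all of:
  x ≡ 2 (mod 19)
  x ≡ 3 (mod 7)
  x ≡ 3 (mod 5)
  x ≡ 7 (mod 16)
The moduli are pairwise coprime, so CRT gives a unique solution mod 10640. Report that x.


Product of moduli M = 19 · 7 · 5 · 16 = 10640.
Merge one congruence at a time:
  Start: x ≡ 2 (mod 19).
  Combine with x ≡ 3 (mod 7); new modulus lcm = 133.
    Write x = 2 + 19·t and substitute into x ≡ 3 (mod 7): 19·t ≡ 3 − 2 = 1 (mod 7).
    Reduce coefficients mod 7: 5·t ≡ 1 (mod 7).
    The inverse of 5 mod 7 is 3 (since 5·3 = 15 = 2·7 + 1), so t ≡ 3·1 = 3 ≡ 3 (mod 7).
    Then x = 2 + 19·3 = 59, valid modulo lcm(19, 7) = 133: x ≡ 59 (mod 133).
  Combine with x ≡ 3 (mod 5); new modulus lcm = 665.
    Write x = 59 + 133·t and substitute into x ≡ 3 (mod 5): 133·t ≡ 3 − 59 = -56 (mod 5).
    Reduce coefficients mod 5: 3·t ≡ 4 (mod 5).
    The inverse of 3 mod 5 is 2 (since 3·2 = 6 = 1·5 + 1), so t ≡ 2·4 = 8 ≡ 3 (mod 5).
    Then x = 59 + 133·3 = 458, valid modulo lcm(133, 5) = 665: x ≡ 458 (mod 665).
  Combine with x ≡ 7 (mod 16); new modulus lcm = 10640.
    Write x = 458 + 665·t and substitute into x ≡ 7 (mod 16): 665·t ≡ 7 − 458 = -451 (mod 16).
    Reduce coefficients mod 16: 9·t ≡ 13 (mod 16).
    The inverse of 9 mod 16 is 9 (since 9·9 = 81 = 5·16 + 1), so t ≡ 9·13 = 117 ≡ 5 (mod 16).
    Then x = 458 + 665·5 = 3783, valid modulo lcm(665, 16) = 10640: x ≡ 3783 (mod 10640).
Verify against each original: 3783 mod 19 = 2, 3783 mod 7 = 3, 3783 mod 5 = 3, 3783 mod 16 = 7.

x ≡ 3783 (mod 10640).


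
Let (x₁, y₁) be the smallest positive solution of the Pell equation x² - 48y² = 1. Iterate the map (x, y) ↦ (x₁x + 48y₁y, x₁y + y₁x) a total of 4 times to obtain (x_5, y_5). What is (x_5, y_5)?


Step 1: Find the fundamental solution (x₁, y₁) of x² - 48y² = 1.
  Expand √48 as a continued fraction. a₀ = ⌊√48⌋ = 6; iterate m_{k+1} = d_k·a_k − m_k, d_{k+1} = (48 − m_{k+1}²)/d_k, a_{k+1} = ⌊(a₀ + m_{k+1})/d_{k+1}⌋ (starting m₀ = 0, d₀ = 1), with convergents p_k = a_k·p_{k-1} + p_{k-2}, q_k = a_k·q_{k-1} + q_{k-2} (p₋₁ = 1, q₋₁ = 0):
  k = 0: a₀ = 6; p₀/q₀ = 6/1; p₀² − 48·q₀² = 36 − 48 = -12.
  k = 1: m = 6, d = 12, a = ⌊(6 + 6)/12⌋ = 1; p/q = (1·6 + 1)/(1·1 + 0) = 7/1; p² − 48·q² = 49 − 48 = 1.
  The first convergent with p² − 48·q² = 1 gives the fundamental solution (x₁, y₁) = (7, 1).
Step 2: Apply the recurrence (x_{n+1}, y_{n+1}) = (x₁x_n + 48y₁y_n, x₁y_n + y₁x_n) repeatedly.
  From (x_1, y_1) = (7, 1): x_2 = 7·7 + 48·1·1 = 97; y_2 = 7·1 + 1·7 = 14.
  From (x_2, y_2) = (97, 14): x_3 = 7·97 + 48·1·14 = 1351; y_3 = 7·14 + 1·97 = 195.
  From (x_3, y_3) = (1351, 195): x_4 = 7·1351 + 48·1·195 = 18817; y_4 = 7·195 + 1·1351 = 2716.
  From (x_4, y_4) = (18817, 2716): x_5 = 7·18817 + 48·1·2716 = 262087; y_5 = 7·2716 + 1·18817 = 37829.
Step 3: Verify x_5² - 48·y_5² = 68689595569 - 68689595568 = 1 (should be 1). ✓

(x_1, y_1) = (7, 1); (x_5, y_5) = (262087, 37829).


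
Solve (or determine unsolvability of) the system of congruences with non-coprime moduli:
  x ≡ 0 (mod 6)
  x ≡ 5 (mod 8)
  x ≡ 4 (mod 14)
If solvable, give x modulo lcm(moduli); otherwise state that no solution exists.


Moduli 6, 8, 14 are not pairwise coprime, so CRT works modulo lcm(m_i) when all pairwise compatibility conditions hold.
Pairwise compatibility: gcd(m_i, m_j) must divide a_i - a_j for every pair.
Merge one congruence at a time:
  Start: x ≡ 0 (mod 6).
  Combine with x ≡ 5 (mod 8): gcd(6, 8) = 2, and 5 - 0 = 5 is NOT divisible by 2.
    ⇒ system is inconsistent (no integer solution).

No solution (the system is inconsistent).


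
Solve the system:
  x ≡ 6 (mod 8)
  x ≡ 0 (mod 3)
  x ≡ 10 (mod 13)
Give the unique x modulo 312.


Moduli 8, 3, 13 are pairwise coprime; by CRT there is a unique solution modulo M = 8 · 3 · 13 = 312.
Solve pairwise, accumulating the modulus:
  Start with x ≡ 6 (mod 8).
  Combine with x ≡ 0 (mod 3): since gcd(8, 3) = 1, we get a unique residue mod 24.
    Write x = 6 + 8·t and substitute into x ≡ 0 (mod 3): 8·t ≡ 0 − 6 = -6 (mod 3).
    Reduce coefficients mod 3: 2·t ≡ 0 (mod 3).
    The inverse of 2 mod 3 is 2 (since 2·2 = 4 = 1·3 + 1), so t ≡ 2·0 = 0 ≡ 0 (mod 3).
    Then x = 6 + 8·0 = 6, valid modulo lcm(8, 3) = 24: x ≡ 6 (mod 24).
  Combine with x ≡ 10 (mod 13): since gcd(24, 13) = 1, we get a unique residue mod 312.
    Write x = 6 + 24·t and substitute into x ≡ 10 (mod 13): 24·t ≡ 10 − 6 = 4 (mod 13).
    Reduce coefficients mod 13: 11·t ≡ 4 (mod 13).
    The inverse of 11 mod 13 is 6 (since 11·6 = 66 = 5·13 + 1), so t ≡ 6·4 = 24 ≡ 11 (mod 13).
    Then x = 6 + 24·11 = 270, valid modulo lcm(24, 13) = 312: x ≡ 270 (mod 312).
Verify: 270 mod 8 = 6 ✓, 270 mod 3 = 0 ✓, 270 mod 13 = 10 ✓.

x ≡ 270 (mod 312).


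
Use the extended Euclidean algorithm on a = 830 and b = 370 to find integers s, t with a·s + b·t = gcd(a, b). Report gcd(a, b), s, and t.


Euclidean algorithm on (830, 370) — divide until remainder is 0:
  830 = 2 · 370 + 90
  370 = 4 · 90 + 10
  90 = 9 · 10 + 0
gcd(830, 370) = 10.
Track Bezout coefficients alongside the remainders: start with r₀ = 830 = a·1 + b·0 (s = 1, t = 0) and r₁ = 370 = a·0 + b·1 (s = 0, t = 1); each new remainder r_{k+1} = r_{k-1} − q_k·r_k inherits s_{k+1} = s_{k-1} − q_k·s_k, t_{k+1} = t_{k-1} − q_k·t_k, so r_k = a·s_k + b·t_k at every step:
  q = 2: r = 90, s = 1 − 2·0 = 1, t = 0 − 2·1 = -2  (check: 830·1 + 370·(-2) = 90)
  q = 4: r = 10, s = 0 − 4·1 = -4, t = 1 − 4·(-2) = 9  (check: 830·(-4) + 370·9 = 10)
The row with r = 10 (the gcd) gives the Bezout coefficients s = -4, t = 9.
Result: 830 · (-4) + 370 · (9) = 10.

gcd(830, 370) = 10; s = -4, t = 9 (check: 830·(-4) + 370·9 = 10).


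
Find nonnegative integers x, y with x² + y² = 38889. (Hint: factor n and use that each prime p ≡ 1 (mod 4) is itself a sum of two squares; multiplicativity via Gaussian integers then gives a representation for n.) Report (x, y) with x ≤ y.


Step 1: Factor n = 38889 = 3^2 · 29 · 149.
Step 2: Check the mod-4 condition on each prime factor: 3 ≡ 3 (mod 4), exponent 2 (must be even); 29 ≡ 1 (mod 4), exponent 1; 149 ≡ 1 (mod 4), exponent 1.
All primes ≡ 3 (mod 4) appear to even exponent (or don't appear), so by the two-squares theorem n IS expressible as a sum of two squares.
Step 3: Build a representation. Group n = k² · m with k = 3 and m = 29 · 149 = 4321 (a product of primes ≡ 1 (mod 4)); a representation of m scales to one of n via (k·x)² + (k·y)² = k²(x² + y²). Each prime p ≡ 1 (mod 4) is itself a sum of two squares; find a² by testing p − a² for a perfect square:
  29: 29 − 1² = 28, 29 − 2² = 25 = 5² ⇒ 29 = 2² + 5².
  149: 149 − 1² = 148, 149 − 2² = 145, 149 − 3² = 140, 149 − 4² = 133, 149 − 5² = 124, 149 − 6² = 113, 149 − 7² = 100 = 10² ⇒ 149 = 7² + 10².
  Combine using the Brahmagupta–Fibonacci identity (a² + b²)(c² + d²) = (ac − bd)² + (ad + bc)² = (ac + bd)² + (ad − bc)²:
  29 · 149 = 4321: from (2² + 5²)(7² + 10²), take (2·7 − 5·10, 2·10 + 5·7) = (14 − 50, 20 + 35) = (-36, 55); dropping signs (only squares matter) gives (36, 55); check 36² + 55² = 1296 + 3025 = 4321 ✓.
  Scale by k = 3: (3·36, 3·55) = (108, 165).
Step 4: Order so x ≤ y and verify: 108² + 165² = 11664 + 27225 = 38889 = n. ✓

n = 38889 = 108² + 165² (one valid representation with x ≤ y).


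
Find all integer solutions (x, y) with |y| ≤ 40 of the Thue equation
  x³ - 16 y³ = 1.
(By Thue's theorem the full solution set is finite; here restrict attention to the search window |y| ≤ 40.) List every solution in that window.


The equation is x³ - 16y³ = 1. For fixed y, x³ = 16·y³ + 1, so a solution requires the RHS to be a perfect cube.
Strategy: iterate y from -40 to 40, compute RHS = 16·y³ + 1, and check whether it is a (positive or negative) perfect cube.
Check small values of y:
  y = 0: RHS = 1 = (1)³ ⇒ x = 1 works.
  y = 1: RHS = 17 is not a perfect cube.
  y = -1: RHS = -15 is not a perfect cube.
  y = 2: RHS = 129 is not a perfect cube.
  y = -2: RHS = -127 is not a perfect cube.
  y = 3: RHS = 433 is not a perfect cube.
  y = -3: RHS = -431 is not a perfect cube.
Continuing the search up to |y| = 40 finds no further solutions beyond those listed.
Collected solutions: (1, 0).

Solutions (with |y| ≤ 40): (1, 0).


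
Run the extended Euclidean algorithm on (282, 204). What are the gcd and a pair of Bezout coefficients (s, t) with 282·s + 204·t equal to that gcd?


Euclidean algorithm on (282, 204) — divide until remainder is 0:
  282 = 1 · 204 + 78
  204 = 2 · 78 + 48
  78 = 1 · 48 + 30
  48 = 1 · 30 + 18
  30 = 1 · 18 + 12
  18 = 1 · 12 + 6
  12 = 2 · 6 + 0
gcd(282, 204) = 6.
Track Bezout coefficients alongside the remainders: start with r₀ = 282 = a·1 + b·0 (s = 1, t = 0) and r₁ = 204 = a·0 + b·1 (s = 0, t = 1); each new remainder r_{k+1} = r_{k-1} − q_k·r_k inherits s_{k+1} = s_{k-1} − q_k·s_k, t_{k+1} = t_{k-1} − q_k·t_k, so r_k = a·s_k + b·t_k at every step:
  q = 1: r = 78, s = 1 − 1·0 = 1, t = 0 − 1·1 = -1  (check: 282·1 + 204·(-1) = 78)
  q = 2: r = 48, s = 0 − 2·1 = -2, t = 1 − 2·(-1) = 3  (check: 282·(-2) + 204·3 = 48)
  q = 1: r = 30, s = 1 − 1·(-2) = 3, t = -1 − 1·3 = -4  (check: 282·3 + 204·(-4) = 30)
  q = 1: r = 18, s = -2 − 1·3 = -5, t = 3 − 1·(-4) = 7  (check: 282·(-5) + 204·7 = 18)
  q = 1: r = 12, s = 3 − 1·(-5) = 8, t = -4 − 1·7 = -11  (check: 282·8 + 204·(-11) = 12)
  q = 1: r = 6, s = -5 − 1·8 = -13, t = 7 − 1·(-11) = 18  (check: 282·(-13) + 204·18 = 6)
The row with r = 6 (the gcd) gives the Bezout coefficients s = -13, t = 18.
Result: 282 · (-13) + 204 · (18) = 6.

gcd(282, 204) = 6; s = -13, t = 18 (check: 282·(-13) + 204·18 = 6).


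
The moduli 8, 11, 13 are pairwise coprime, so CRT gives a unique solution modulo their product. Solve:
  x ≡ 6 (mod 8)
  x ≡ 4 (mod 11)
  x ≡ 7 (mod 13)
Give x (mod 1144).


Moduli 8, 11, 13 are pairwise coprime; by CRT there is a unique solution modulo M = 8 · 11 · 13 = 1144.
Solve pairwise, accumulating the modulus:
  Start with x ≡ 6 (mod 8).
  Combine with x ≡ 4 (mod 11): since gcd(8, 11) = 1, we get a unique residue mod 88.
    Write x = 6 + 8·t and substitute into x ≡ 4 (mod 11): 8·t ≡ 4 − 6 = -2 (mod 11).
    Reduce coefficients mod 11: 8·t ≡ 9 (mod 11).
    The inverse of 8 mod 11 is 7 (since 8·7 = 56 = 5·11 + 1), so t ≡ 7·9 = 63 ≡ 8 (mod 11).
    Then x = 6 + 8·8 = 70, valid modulo lcm(8, 11) = 88: x ≡ 70 (mod 88).
  Combine with x ≡ 7 (mod 13): since gcd(88, 13) = 1, we get a unique residue mod 1144.
    Write x = 70 + 88·t and substitute into x ≡ 7 (mod 13): 88·t ≡ 7 − 70 = -63 (mod 13).
    Reduce coefficients mod 13: 10·t ≡ 2 (mod 13).
    The inverse of 10 mod 13 is 4 (since 10·4 = 40 = 3·13 + 1), so t ≡ 4·2 = 8 ≡ 8 (mod 13).
    Then x = 70 + 88·8 = 774, valid modulo lcm(88, 13) = 1144: x ≡ 774 (mod 1144).
Verify: 774 mod 8 = 6 ✓, 774 mod 11 = 4 ✓, 774 mod 13 = 7 ✓.

x ≡ 774 (mod 1144).


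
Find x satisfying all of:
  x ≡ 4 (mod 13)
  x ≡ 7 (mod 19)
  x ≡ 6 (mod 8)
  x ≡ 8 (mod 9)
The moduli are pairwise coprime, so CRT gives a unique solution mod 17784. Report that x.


Product of moduli M = 13 · 19 · 8 · 9 = 17784.
Merge one congruence at a time:
  Start: x ≡ 4 (mod 13).
  Combine with x ≡ 7 (mod 19); new modulus lcm = 247.
    Write x = 4 + 13·t and substitute into x ≡ 7 (mod 19): 13·t ≡ 7 − 4 = 3 (mod 19).
    The inverse of 13 mod 19 is 3 (since 13·3 = 39 = 2·19 + 1), so t ≡ 3·3 = 9 ≡ 9 (mod 19).
    Then x = 4 + 13·9 = 121, valid modulo lcm(13, 19) = 247: x ≡ 121 (mod 247).
  Combine with x ≡ 6 (mod 8); new modulus lcm = 1976.
    Write x = 121 + 247·t and substitute into x ≡ 6 (mod 8): 247·t ≡ 6 − 121 = -115 (mod 8).
    Reduce coefficients mod 8: 7·t ≡ 5 (mod 8).
    The inverse of 7 mod 8 is 7 (since 7·7 = 49 = 6·8 + 1), so t ≡ 7·5 = 35 ≡ 3 (mod 8).
    Then x = 121 + 247·3 = 862, valid modulo lcm(247, 8) = 1976: x ≡ 862 (mod 1976).
  Combine with x ≡ 8 (mod 9); new modulus lcm = 17784.
    Write x = 862 + 1976·t and substitute into x ≡ 8 (mod 9): 1976·t ≡ 8 − 862 = -854 (mod 9).
    Reduce coefficients mod 9: 5·t ≡ 1 (mod 9).
    The inverse of 5 mod 9 is 2 (since 5·2 = 10 = 1·9 + 1), so t ≡ 2·1 = 2 ≡ 2 (mod 9).
    Then x = 862 + 1976·2 = 4814, valid modulo lcm(1976, 9) = 17784: x ≡ 4814 (mod 17784).
Verify against each original: 4814 mod 13 = 4, 4814 mod 19 = 7, 4814 mod 8 = 6, 4814 mod 9 = 8.

x ≡ 4814 (mod 17784).


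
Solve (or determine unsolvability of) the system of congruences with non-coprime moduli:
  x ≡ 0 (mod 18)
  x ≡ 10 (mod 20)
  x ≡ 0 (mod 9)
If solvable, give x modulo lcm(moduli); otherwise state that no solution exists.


Moduli 18, 20, 9 are not pairwise coprime, so CRT works modulo lcm(m_i) when all pairwise compatibility conditions hold.
Pairwise compatibility: gcd(m_i, m_j) must divide a_i - a_j for every pair.
Merge one congruence at a time:
  Start: x ≡ 0 (mod 18).
  Combine with x ≡ 10 (mod 20): gcd(18, 20) = 2; 10 - 0 = 10, which IS divisible by 2, so compatible.
    Write x = 0 + 18·t and substitute into x ≡ 10 (mod 20): 18·t ≡ 10 − 0 = 10 (mod 20).
    Divide the congruence (and modulus) by g = 2: 9·t ≡ 5 (mod 10).
    The inverse of 9 mod 10 is 9 (since 9·9 = 81 = 8·10 + 1), so t ≡ 9·5 = 45 ≡ 5 (mod 10).
    Then x = 0 + 18·5 = 90, valid modulo lcm(18, 20) = 180: x ≡ 90 (mod 180).
  Combine with x ≡ 0 (mod 9): gcd(180, 9) = 9; 0 - 90 = -90, which IS divisible by 9, so compatible.
    Write x = 90 + 180·t and substitute into x ≡ 0 (mod 9): 180·t ≡ 0 − 90 = -90 (mod 9).
    Divide the congruence (and modulus) by g = 9: 20·t ≡ -10 (mod 1).
    Modulo 1 every t works; take t = 0.
    Then x = 90 + 180·0 = 90, valid modulo lcm(180, 9) = 180: x ≡ 90 (mod 180).
Verify: 90 mod 18 = 0, 90 mod 20 = 10, 90 mod 9 = 0.

x ≡ 90 (mod 180).


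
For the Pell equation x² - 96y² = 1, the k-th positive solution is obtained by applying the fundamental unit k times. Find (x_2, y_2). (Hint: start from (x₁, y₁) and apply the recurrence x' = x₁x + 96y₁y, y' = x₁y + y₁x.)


Step 1: Find the fundamental solution (x₁, y₁) of x² - 96y² = 1.
  Expand √96 as a continued fraction. a₀ = ⌊√96⌋ = 9; iterate m_{k+1} = d_k·a_k − m_k, d_{k+1} = (96 − m_{k+1}²)/d_k, a_{k+1} = ⌊(a₀ + m_{k+1})/d_{k+1}⌋ (starting m₀ = 0, d₀ = 1), with convergents p_k = a_k·p_{k-1} + p_{k-2}, q_k = a_k·q_{k-1} + q_{k-2} (p₋₁ = 1, q₋₁ = 0):
  k = 0: a₀ = 9; p₀/q₀ = 9/1; p₀² − 96·q₀² = 81 − 96 = -15.
  k = 1: m = 9, d = 15, a = ⌊(9 + 9)/15⌋ = 1; p/q = (1·9 + 1)/(1·1 + 0) = 10/1; p² − 96·q² = 100 − 96 = 4.
  k = 2: m = 6, d = 4, a = ⌊(9 + 6)/4⌋ = 3; p/q = (3·10 + 9)/(3·1 + 1) = 39/4; p² − 96·q² = 1521 − 1536 = -15.
  k = 3: m = 6, d = 15, a = ⌊(9 + 6)/15⌋ = 1; p/q = (1·39 + 10)/(1·4 + 1) = 49/5; p² − 96·q² = 2401 − 2400 = 1.
  The first convergent with p² − 96·q² = 1 gives the fundamental solution (x₁, y₁) = (49, 5).
Step 2: Apply the recurrence (x_{n+1}, y_{n+1}) = (x₁x_n + 96y₁y_n, x₁y_n + y₁x_n) repeatedly.
  From (x_1, y_1) = (49, 5): x_2 = 49·49 + 96·5·5 = 4801; y_2 = 49·5 + 5·49 = 490.
Step 3: Verify x_2² - 96·y_2² = 23049601 - 23049600 = 1 (should be 1). ✓

(x_1, y_1) = (49, 5); (x_2, y_2) = (4801, 490).


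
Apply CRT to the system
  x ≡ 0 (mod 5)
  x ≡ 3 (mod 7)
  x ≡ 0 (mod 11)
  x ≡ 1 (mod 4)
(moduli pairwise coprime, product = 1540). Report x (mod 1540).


Product of moduli M = 5 · 7 · 11 · 4 = 1540.
Merge one congruence at a time:
  Start: x ≡ 0 (mod 5).
  Combine with x ≡ 3 (mod 7); new modulus lcm = 35.
    Write x = 0 + 5·t and substitute into x ≡ 3 (mod 7): 5·t ≡ 3 − 0 = 3 (mod 7).
    The inverse of 5 mod 7 is 3 (since 5·3 = 15 = 2·7 + 1), so t ≡ 3·3 = 9 ≡ 2 (mod 7).
    Then x = 0 + 5·2 = 10, valid modulo lcm(5, 7) = 35: x ≡ 10 (mod 35).
  Combine with x ≡ 0 (mod 11); new modulus lcm = 385.
    Write x = 10 + 35·t and substitute into x ≡ 0 (mod 11): 35·t ≡ 0 − 10 = -10 (mod 11).
    Reduce coefficients mod 11: 2·t ≡ 1 (mod 11).
    The inverse of 2 mod 11 is 6 (since 2·6 = 12 = 1·11 + 1), so t ≡ 6·1 = 6 ≡ 6 (mod 11).
    Then x = 10 + 35·6 = 220, valid modulo lcm(35, 11) = 385: x ≡ 220 (mod 385).
  Combine with x ≡ 1 (mod 4); new modulus lcm = 1540.
    Write x = 220 + 385·t and substitute into x ≡ 1 (mod 4): 385·t ≡ 1 − 220 = -219 (mod 4).
    Reduce coefficients mod 4: 1·t ≡ 1 (mod 4).
    So t ≡ 1 (mod 4).
    Then x = 220 + 385·1 = 605, valid modulo lcm(385, 4) = 1540: x ≡ 605 (mod 1540).
Verify against each original: 605 mod 5 = 0, 605 mod 7 = 3, 605 mod 11 = 0, 605 mod 4 = 1.

x ≡ 605 (mod 1540).


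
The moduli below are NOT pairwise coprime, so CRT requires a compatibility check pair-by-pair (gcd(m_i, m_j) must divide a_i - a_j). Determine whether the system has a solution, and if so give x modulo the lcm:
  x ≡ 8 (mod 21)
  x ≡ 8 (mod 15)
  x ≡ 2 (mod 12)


Moduli 21, 15, 12 are not pairwise coprime, so CRT works modulo lcm(m_i) when all pairwise compatibility conditions hold.
Pairwise compatibility: gcd(m_i, m_j) must divide a_i - a_j for every pair.
Merge one congruence at a time:
  Start: x ≡ 8 (mod 21).
  Combine with x ≡ 8 (mod 15): gcd(21, 15) = 3; 8 - 8 = 0, which IS divisible by 3, so compatible.
    Write x = 8 + 21·t and substitute into x ≡ 8 (mod 15): 21·t ≡ 8 − 8 = 0 (mod 15).
    Divide the congruence (and modulus) by g = 3: 7·t ≡ 0 (mod 5).
    Reduce coefficients mod 5: 2·t ≡ 0 (mod 5).
    The inverse of 2 mod 5 is 3 (since 2·3 = 6 = 1·5 + 1), so t ≡ 3·0 = 0 ≡ 0 (mod 5).
    Then x = 8 + 21·0 = 8, valid modulo lcm(21, 15) = 105: x ≡ 8 (mod 105).
  Combine with x ≡ 2 (mod 12): gcd(105, 12) = 3; 2 - 8 = -6, which IS divisible by 3, so compatible.
    Write x = 8 + 105·t and substitute into x ≡ 2 (mod 12): 105·t ≡ 2 − 8 = -6 (mod 12).
    Divide the congruence (and modulus) by g = 3: 35·t ≡ -2 (mod 4).
    Reduce coefficients mod 4: 3·t ≡ 2 (mod 4).
    The inverse of 3 mod 4 is 3 (since 3·3 = 9 = 2·4 + 1), so t ≡ 3·2 = 6 ≡ 2 (mod 4).
    Then x = 8 + 105·2 = 218, valid modulo lcm(105, 12) = 420: x ≡ 218 (mod 420).
Verify: 218 mod 21 = 8, 218 mod 15 = 8, 218 mod 12 = 2.

x ≡ 218 (mod 420).


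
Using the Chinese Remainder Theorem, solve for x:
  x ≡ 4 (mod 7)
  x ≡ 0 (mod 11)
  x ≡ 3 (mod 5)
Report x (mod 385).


Moduli 7, 11, 5 are pairwise coprime; by CRT there is a unique solution modulo M = 7 · 11 · 5 = 385.
Solve pairwise, accumulating the modulus:
  Start with x ≡ 4 (mod 7).
  Combine with x ≡ 0 (mod 11): since gcd(7, 11) = 1, we get a unique residue mod 77.
    Write x = 4 + 7·t and substitute into x ≡ 0 (mod 11): 7·t ≡ 0 − 4 = -4 (mod 11).
    Reduce coefficients mod 11: 7·t ≡ 7 (mod 11).
    The inverse of 7 mod 11 is 8 (since 7·8 = 56 = 5·11 + 1), so t ≡ 8·7 = 56 ≡ 1 (mod 11).
    Then x = 4 + 7·1 = 11, valid modulo lcm(7, 11) = 77: x ≡ 11 (mod 77).
  Combine with x ≡ 3 (mod 5): since gcd(77, 5) = 1, we get a unique residue mod 385.
    Write x = 11 + 77·t and substitute into x ≡ 3 (mod 5): 77·t ≡ 3 − 11 = -8 (mod 5).
    Reduce coefficients mod 5: 2·t ≡ 2 (mod 5).
    The inverse of 2 mod 5 is 3 (since 2·3 = 6 = 1·5 + 1), so t ≡ 3·2 = 6 ≡ 1 (mod 5).
    Then x = 11 + 77·1 = 88, valid modulo lcm(77, 5) = 385: x ≡ 88 (mod 385).
Verify: 88 mod 7 = 4 ✓, 88 mod 11 = 0 ✓, 88 mod 5 = 3 ✓.

x ≡ 88 (mod 385).


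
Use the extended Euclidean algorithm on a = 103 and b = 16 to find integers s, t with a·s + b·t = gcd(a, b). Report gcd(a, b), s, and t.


Euclidean algorithm on (103, 16) — divide until remainder is 0:
  103 = 6 · 16 + 7
  16 = 2 · 7 + 2
  7 = 3 · 2 + 1
  2 = 2 · 1 + 0
gcd(103, 16) = 1.
Track Bezout coefficients alongside the remainders: start with r₀ = 103 = a·1 + b·0 (s = 1, t = 0) and r₁ = 16 = a·0 + b·1 (s = 0, t = 1); each new remainder r_{k+1} = r_{k-1} − q_k·r_k inherits s_{k+1} = s_{k-1} − q_k·s_k, t_{k+1} = t_{k-1} − q_k·t_k, so r_k = a·s_k + b·t_k at every step:
  q = 6: r = 7, s = 1 − 6·0 = 1, t = 0 − 6·1 = -6  (check: 103·1 + 16·(-6) = 7)
  q = 2: r = 2, s = 0 − 2·1 = -2, t = 1 − 2·(-6) = 13  (check: 103·(-2) + 16·13 = 2)
  q = 3: r = 1, s = 1 − 3·(-2) = 7, t = -6 − 3·13 = -45  (check: 103·7 + 16·(-45) = 1)
The row with r = 1 (the gcd) gives the Bezout coefficients s = 7, t = -45.
Result: 103 · (7) + 16 · (-45) = 1.

gcd(103, 16) = 1; s = 7, t = -45 (check: 103·7 + 16·(-45) = 1).


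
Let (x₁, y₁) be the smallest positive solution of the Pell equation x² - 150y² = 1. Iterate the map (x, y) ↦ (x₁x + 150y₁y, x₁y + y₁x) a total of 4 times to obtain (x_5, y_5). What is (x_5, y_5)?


Step 1: Find the fundamental solution (x₁, y₁) of x² - 150y² = 1.
  Expand √150 as a continued fraction. a₀ = ⌊√150⌋ = 12; iterate m_{k+1} = d_k·a_k − m_k, d_{k+1} = (150 − m_{k+1}²)/d_k, a_{k+1} = ⌊(a₀ + m_{k+1})/d_{k+1}⌋ (starting m₀ = 0, d₀ = 1), with convergents p_k = a_k·p_{k-1} + p_{k-2}, q_k = a_k·q_{k-1} + q_{k-2} (p₋₁ = 1, q₋₁ = 0):
  k = 0: a₀ = 12; p₀/q₀ = 12/1; p₀² − 150·q₀² = 144 − 150 = -6.
  k = 1: m = 12, d = 6, a = ⌊(12 + 12)/6⌋ = 4; p/q = (4·12 + 1)/(4·1 + 0) = 49/4; p² − 150·q² = 2401 − 2400 = 1.
  The first convergent with p² − 150·q² = 1 gives the fundamental solution (x₁, y₁) = (49, 4).
Step 2: Apply the recurrence (x_{n+1}, y_{n+1}) = (x₁x_n + 150y₁y_n, x₁y_n + y₁x_n) repeatedly.
  From (x_1, y_1) = (49, 4): x_2 = 49·49 + 150·4·4 = 4801; y_2 = 49·4 + 4·49 = 392.
  From (x_2, y_2) = (4801, 392): x_3 = 49·4801 + 150·4·392 = 470449; y_3 = 49·392 + 4·4801 = 38412.
  From (x_3, y_3) = (470449, 38412): x_4 = 49·470449 + 150·4·38412 = 46099201; y_4 = 49·38412 + 4·470449 = 3763984.
  From (x_4, y_4) = (46099201, 3763984): x_5 = 49·46099201 + 150·4·3763984 = 4517251249; y_5 = 49·3763984 + 4·46099201 = 368832020.
Step 3: Verify x_5² - 150·y_5² = 20405558846592060001 - 20405558846592060000 = 1 (should be 1). ✓

(x_1, y_1) = (49, 4); (x_5, y_5) = (4517251249, 368832020).


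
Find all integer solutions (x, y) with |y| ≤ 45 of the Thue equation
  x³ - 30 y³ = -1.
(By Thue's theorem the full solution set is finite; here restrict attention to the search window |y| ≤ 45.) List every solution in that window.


The equation is x³ - 30y³ = -1. For fixed y, x³ = 30·y³ − 1, so a solution requires the RHS to be a perfect cube.
Strategy: iterate y from -45 to 45, compute RHS = 30·y³ − 1, and check whether it is a (positive or negative) perfect cube.
Check small values of y:
  y = 0: RHS = -1 = (-1)³ ⇒ x = -1 works.
  y = 1: RHS = 29 is not a perfect cube.
  y = -1: RHS = -31 is not a perfect cube.
  y = 2: RHS = 239 is not a perfect cube.
  y = -2: RHS = -241 is not a perfect cube.
  y = 3: RHS = 809 is not a perfect cube.
  y = -3: RHS = -811 is not a perfect cube.
Continuing the search up to |y| = 45 finds no further solutions beyond those listed.
Collected solutions: (-1, 0).

Solutions (with |y| ≤ 45): (-1, 0).


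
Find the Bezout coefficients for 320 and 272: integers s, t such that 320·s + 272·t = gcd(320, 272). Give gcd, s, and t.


Euclidean algorithm on (320, 272) — divide until remainder is 0:
  320 = 1 · 272 + 48
  272 = 5 · 48 + 32
  48 = 1 · 32 + 16
  32 = 2 · 16 + 0
gcd(320, 272) = 16.
Track Bezout coefficients alongside the remainders: start with r₀ = 320 = a·1 + b·0 (s = 1, t = 0) and r₁ = 272 = a·0 + b·1 (s = 0, t = 1); each new remainder r_{k+1} = r_{k-1} − q_k·r_k inherits s_{k+1} = s_{k-1} − q_k·s_k, t_{k+1} = t_{k-1} − q_k·t_k, so r_k = a·s_k + b·t_k at every step:
  q = 1: r = 48, s = 1 − 1·0 = 1, t = 0 − 1·1 = -1  (check: 320·1 + 272·(-1) = 48)
  q = 5: r = 32, s = 0 − 5·1 = -5, t = 1 − 5·(-1) = 6  (check: 320·(-5) + 272·6 = 32)
  q = 1: r = 16, s = 1 − 1·(-5) = 6, t = -1 − 1·6 = -7  (check: 320·6 + 272·(-7) = 16)
The row with r = 16 (the gcd) gives the Bezout coefficients s = 6, t = -7.
Result: 320 · (6) + 272 · (-7) = 16.

gcd(320, 272) = 16; s = 6, t = -7 (check: 320·6 + 272·(-7) = 16).


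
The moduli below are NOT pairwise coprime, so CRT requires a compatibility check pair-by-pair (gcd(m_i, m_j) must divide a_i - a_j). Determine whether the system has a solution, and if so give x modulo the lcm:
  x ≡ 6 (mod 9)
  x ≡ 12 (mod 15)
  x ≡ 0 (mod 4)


Moduli 9, 15, 4 are not pairwise coprime, so CRT works modulo lcm(m_i) when all pairwise compatibility conditions hold.
Pairwise compatibility: gcd(m_i, m_j) must divide a_i - a_j for every pair.
Merge one congruence at a time:
  Start: x ≡ 6 (mod 9).
  Combine with x ≡ 12 (mod 15): gcd(9, 15) = 3; 12 - 6 = 6, which IS divisible by 3, so compatible.
    Write x = 6 + 9·t and substitute into x ≡ 12 (mod 15): 9·t ≡ 12 − 6 = 6 (mod 15).
    Divide the congruence (and modulus) by g = 3: 3·t ≡ 2 (mod 5).
    The inverse of 3 mod 5 is 2 (since 3·2 = 6 = 1·5 + 1), so t ≡ 2·2 = 4 ≡ 4 (mod 5).
    Then x = 6 + 9·4 = 42, valid modulo lcm(9, 15) = 45: x ≡ 42 (mod 45).
  Combine with x ≡ 0 (mod 4): gcd(45, 4) = 1; 0 - 42 = -42, which IS divisible by 1, so compatible.
    Write x = 42 + 45·t and substitute into x ≡ 0 (mod 4): 45·t ≡ 0 − 42 = -42 (mod 4).
    Reduce coefficients mod 4: 1·t ≡ 2 (mod 4).
    So t ≡ 2 (mod 4).
    Then x = 42 + 45·2 = 132, valid modulo lcm(45, 4) = 180: x ≡ 132 (mod 180).
Verify: 132 mod 9 = 6, 132 mod 15 = 12, 132 mod 4 = 0.

x ≡ 132 (mod 180).


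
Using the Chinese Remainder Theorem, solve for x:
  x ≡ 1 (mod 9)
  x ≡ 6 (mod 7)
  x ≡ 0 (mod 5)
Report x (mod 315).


Moduli 9, 7, 5 are pairwise coprime; by CRT there is a unique solution modulo M = 9 · 7 · 5 = 315.
Solve pairwise, accumulating the modulus:
  Start with x ≡ 1 (mod 9).
  Combine with x ≡ 6 (mod 7): since gcd(9, 7) = 1, we get a unique residue mod 63.
    Write x = 1 + 9·t and substitute into x ≡ 6 (mod 7): 9·t ≡ 6 − 1 = 5 (mod 7).
    Reduce coefficients mod 7: 2·t ≡ 5 (mod 7).
    The inverse of 2 mod 7 is 4 (since 2·4 = 8 = 1·7 + 1), so t ≡ 4·5 = 20 ≡ 6 (mod 7).
    Then x = 1 + 9·6 = 55, valid modulo lcm(9, 7) = 63: x ≡ 55 (mod 63).
  Combine with x ≡ 0 (mod 5): since gcd(63, 5) = 1, we get a unique residue mod 315.
    Write x = 55 + 63·t and substitute into x ≡ 0 (mod 5): 63·t ≡ 0 − 55 = -55 (mod 5).
    Reduce coefficients mod 5: 3·t ≡ 0 (mod 5).
    The inverse of 3 mod 5 is 2 (since 3·2 = 6 = 1·5 + 1), so t ≡ 2·0 = 0 ≡ 0 (mod 5).
    Then x = 55 + 63·0 = 55, valid modulo lcm(63, 5) = 315: x ≡ 55 (mod 315).
Verify: 55 mod 9 = 1 ✓, 55 mod 7 = 6 ✓, 55 mod 5 = 0 ✓.

x ≡ 55 (mod 315).


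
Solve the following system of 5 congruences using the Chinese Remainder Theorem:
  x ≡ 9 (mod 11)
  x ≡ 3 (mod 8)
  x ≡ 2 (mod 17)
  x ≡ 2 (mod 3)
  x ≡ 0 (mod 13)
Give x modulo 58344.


Product of moduli M = 11 · 8 · 17 · 3 · 13 = 58344.
Merge one congruence at a time:
  Start: x ≡ 9 (mod 11).
  Combine with x ≡ 3 (mod 8); new modulus lcm = 88.
    Write x = 9 + 11·t and substitute into x ≡ 3 (mod 8): 11·t ≡ 3 − 9 = -6 (mod 8).
    Reduce coefficients mod 8: 3·t ≡ 2 (mod 8).
    The inverse of 3 mod 8 is 3 (since 3·3 = 9 = 1·8 + 1), so t ≡ 3·2 = 6 ≡ 6 (mod 8).
    Then x = 9 + 11·6 = 75, valid modulo lcm(11, 8) = 88: x ≡ 75 (mod 88).
  Combine with x ≡ 2 (mod 17); new modulus lcm = 1496.
    Write x = 75 + 88·t and substitute into x ≡ 2 (mod 17): 88·t ≡ 2 − 75 = -73 (mod 17).
    Reduce coefficients mod 17: 3·t ≡ 12 (mod 17).
    The inverse of 3 mod 17 is 6 (since 3·6 = 18 = 1·17 + 1), so t ≡ 6·12 = 72 ≡ 4 (mod 17).
    Then x = 75 + 88·4 = 427, valid modulo lcm(88, 17) = 1496: x ≡ 427 (mod 1496).
  Combine with x ≡ 2 (mod 3); new modulus lcm = 4488.
    Write x = 427 + 1496·t and substitute into x ≡ 2 (mod 3): 1496·t ≡ 2 − 427 = -425 (mod 3).
    Reduce coefficients mod 3: 2·t ≡ 1 (mod 3).
    The inverse of 2 mod 3 is 2 (since 2·2 = 4 = 1·3 + 1), so t ≡ 2·1 = 2 ≡ 2 (mod 3).
    Then x = 427 + 1496·2 = 3419, valid modulo lcm(1496, 3) = 4488: x ≡ 3419 (mod 4488).
  Combine with x ≡ 0 (mod 13); new modulus lcm = 58344.
    Write x = 3419 + 4488·t and substitute into x ≡ 0 (mod 13): 4488·t ≡ 0 − 3419 = -3419 (mod 13).
    Reduce coefficients mod 13: 3·t ≡ 0 (mod 13).
    The inverse of 3 mod 13 is 9 (since 3·9 = 27 = 2·13 + 1), so t ≡ 9·0 = 0 ≡ 0 (mod 13).
    Then x = 3419 + 4488·0 = 3419, valid modulo lcm(4488, 13) = 58344: x ≡ 3419 (mod 58344).
Verify against each original: 3419 mod 11 = 9, 3419 mod 8 = 3, 3419 mod 17 = 2, 3419 mod 3 = 2, 3419 mod 13 = 0.

x ≡ 3419 (mod 58344).


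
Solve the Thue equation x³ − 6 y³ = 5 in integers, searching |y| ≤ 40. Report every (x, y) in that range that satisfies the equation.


The equation is x³ - 6y³ = 5. For fixed y, x³ = 6·y³ + 5, so a solution requires the RHS to be a perfect cube.
Strategy: iterate y from -40 to 40, compute RHS = 6·y³ + 5, and check whether it is a (positive or negative) perfect cube.
Check small values of y:
  y = 0: RHS = 5 is not a perfect cube.
  y = 1: RHS = 11 is not a perfect cube.
  y = -1: RHS = -1 = (-1)³ ⇒ x = -1 works.
  y = 2: RHS = 53 is not a perfect cube.
  y = -2: RHS = -43 is not a perfect cube.
  y = 3: RHS = 167 is not a perfect cube.
  y = -3: RHS = -157 is not a perfect cube.
Continuing the search up to |y| = 40 finds no further solutions beyond those listed.
Collected solutions: (-1, -1).

Solutions (with |y| ≤ 40): (-1, -1).


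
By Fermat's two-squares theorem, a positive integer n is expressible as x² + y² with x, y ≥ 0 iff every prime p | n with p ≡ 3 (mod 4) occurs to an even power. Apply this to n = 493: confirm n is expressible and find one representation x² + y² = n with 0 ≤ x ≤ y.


Step 1: Factor n = 493 = 17 · 29.
Step 2: Check the mod-4 condition on each prime factor: 17 ≡ 1 (mod 4), exponent 1; 29 ≡ 1 (mod 4), exponent 1.
All primes ≡ 3 (mod 4) appear to even exponent (or don't appear), so by the two-squares theorem n IS expressible as a sum of two squares.
Step 3: Build a representation. Here n = 17 · 29 is a product of primes ≡ 1 (mod 4). Each prime p ≡ 1 (mod 4) is itself a sum of two squares; find a² by testing p − a² for a perfect square:
  17: 17 − 1² = 16 = 4² ⇒ 17 = 1² + 4².
  29: 29 − 1² = 28, 29 − 2² = 25 = 5² ⇒ 29 = 2² + 5².
  Combine using the Brahmagupta–Fibonacci identity (a² + b²)(c² + d²) = (ac − bd)² + (ad + bc)² = (ac + bd)² + (ad − bc)²:
  17 · 29 = 493: from (1² + 4²)(2² + 5²), take (1·2 − 4·5, 1·5 + 4·2) = (2 − 20, 5 + 8) = (-18, 13); dropping signs (only squares matter) gives (18, 13); check 18² + 13² = 324 + 169 = 493 ✓.
Step 4: Order so x ≤ y and verify: 13² + 18² = 169 + 324 = 493 = n. ✓

n = 493 = 13² + 18² (one valid representation with x ≤ y).


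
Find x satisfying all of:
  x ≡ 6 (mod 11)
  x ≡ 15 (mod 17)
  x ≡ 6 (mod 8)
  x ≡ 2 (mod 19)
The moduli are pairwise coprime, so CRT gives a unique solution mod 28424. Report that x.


Product of moduli M = 11 · 17 · 8 · 19 = 28424.
Merge one congruence at a time:
  Start: x ≡ 6 (mod 11).
  Combine with x ≡ 15 (mod 17); new modulus lcm = 187.
    Write x = 6 + 11·t and substitute into x ≡ 15 (mod 17): 11·t ≡ 15 − 6 = 9 (mod 17).
    The inverse of 11 mod 17 is 14 (since 11·14 = 154 = 9·17 + 1), so t ≡ 14·9 = 126 ≡ 7 (mod 17).
    Then x = 6 + 11·7 = 83, valid modulo lcm(11, 17) = 187: x ≡ 83 (mod 187).
  Combine with x ≡ 6 (mod 8); new modulus lcm = 1496.
    Write x = 83 + 187·t and substitute into x ≡ 6 (mod 8): 187·t ≡ 6 − 83 = -77 (mod 8).
    Reduce coefficients mod 8: 3·t ≡ 3 (mod 8).
    The inverse of 3 mod 8 is 3 (since 3·3 = 9 = 1·8 + 1), so t ≡ 3·3 = 9 ≡ 1 (mod 8).
    Then x = 83 + 187·1 = 270, valid modulo lcm(187, 8) = 1496: x ≡ 270 (mod 1496).
  Combine with x ≡ 2 (mod 19); new modulus lcm = 28424.
    Write x = 270 + 1496·t and substitute into x ≡ 2 (mod 19): 1496·t ≡ 2 − 270 = -268 (mod 19).
    Reduce coefficients mod 19: 14·t ≡ 17 (mod 19).
    The inverse of 14 mod 19 is 15 (since 14·15 = 210 = 11·19 + 1), so t ≡ 15·17 = 255 ≡ 8 (mod 19).
    Then x = 270 + 1496·8 = 12238, valid modulo lcm(1496, 19) = 28424: x ≡ 12238 (mod 28424).
Verify against each original: 12238 mod 11 = 6, 12238 mod 17 = 15, 12238 mod 8 = 6, 12238 mod 19 = 2.

x ≡ 12238 (mod 28424).


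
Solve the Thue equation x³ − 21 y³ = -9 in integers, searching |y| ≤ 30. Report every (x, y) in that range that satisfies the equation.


The equation is x³ - 21y³ = -9. For fixed y, x³ = 21·y³ − 9, so a solution requires the RHS to be a perfect cube.
Strategy: iterate y from -30 to 30, compute RHS = 21·y³ − 9, and check whether it is a (positive or negative) perfect cube.
Check small values of y:
  y = 0: RHS = -9 is not a perfect cube.
  y = 1: RHS = 12 is not a perfect cube.
  y = -1: RHS = -30 is not a perfect cube.
  y = 2: RHS = 159 is not a perfect cube.
  y = -2: RHS = -177 is not a perfect cube.
  y = 3: RHS = 558 is not a perfect cube.
  y = -3: RHS = -576 is not a perfect cube.
Continuing the search up to |y| = 30 finds no solutions either.
No (x, y) in the scanned range satisfies the equation.

No integer solutions with |y| ≤ 30.


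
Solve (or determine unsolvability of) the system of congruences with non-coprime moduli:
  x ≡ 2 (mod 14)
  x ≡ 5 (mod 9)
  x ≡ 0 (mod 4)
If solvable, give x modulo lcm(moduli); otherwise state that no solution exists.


Moduli 14, 9, 4 are not pairwise coprime, so CRT works modulo lcm(m_i) when all pairwise compatibility conditions hold.
Pairwise compatibility: gcd(m_i, m_j) must divide a_i - a_j for every pair.
Merge one congruence at a time:
  Start: x ≡ 2 (mod 14).
  Combine with x ≡ 5 (mod 9): gcd(14, 9) = 1; 5 - 2 = 3, which IS divisible by 1, so compatible.
    Write x = 2 + 14·t and substitute into x ≡ 5 (mod 9): 14·t ≡ 5 − 2 = 3 (mod 9).
    Reduce coefficients mod 9: 5·t ≡ 3 (mod 9).
    The inverse of 5 mod 9 is 2 (since 5·2 = 10 = 1·9 + 1), so t ≡ 2·3 = 6 ≡ 6 (mod 9).
    Then x = 2 + 14·6 = 86, valid modulo lcm(14, 9) = 126: x ≡ 86 (mod 126).
  Combine with x ≡ 0 (mod 4): gcd(126, 4) = 2; 0 - 86 = -86, which IS divisible by 2, so compatible.
    Write x = 86 + 126·t and substitute into x ≡ 0 (mod 4): 126·t ≡ 0 − 86 = -86 (mod 4).
    Divide the congruence (and modulus) by g = 2: 63·t ≡ -43 (mod 2).
    Reduce coefficients mod 2: 1·t ≡ 1 (mod 2).
    So t ≡ 1 (mod 2).
    Then x = 86 + 126·1 = 212, valid modulo lcm(126, 4) = 252: x ≡ 212 (mod 252).
Verify: 212 mod 14 = 2, 212 mod 9 = 5, 212 mod 4 = 0.

x ≡ 212 (mod 252).
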